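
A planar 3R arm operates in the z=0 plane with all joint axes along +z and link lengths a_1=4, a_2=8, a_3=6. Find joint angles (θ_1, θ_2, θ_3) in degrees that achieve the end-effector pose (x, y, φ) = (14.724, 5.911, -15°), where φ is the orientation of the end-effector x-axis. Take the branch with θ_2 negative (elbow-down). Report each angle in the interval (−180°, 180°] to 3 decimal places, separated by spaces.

wrist centre = target − a_3·(cos φ, sin φ) = (8.9284, 7.4639)
cos θ_2 = (135.4271−4²−8²)/(2·4·8) = 0.8660; θ_2 = -29.9973° (elbow-down)
β = atan2(7.4639,8.9284) = 39.8946°; ψ = atan2(-3.9997,10.9284) = -20.1021°
θ_1 = β − ψ = 59.9967°
θ_3 = φ − θ_1 − θ_2 = -44.9994° (wrapped to (-180°,180°])

59.997 -29.997 -44.999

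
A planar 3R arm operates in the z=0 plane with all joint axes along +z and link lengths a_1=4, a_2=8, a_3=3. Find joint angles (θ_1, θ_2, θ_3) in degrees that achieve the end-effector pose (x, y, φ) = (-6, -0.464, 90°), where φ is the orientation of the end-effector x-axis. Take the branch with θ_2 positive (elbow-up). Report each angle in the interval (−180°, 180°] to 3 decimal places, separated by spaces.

wrist centre = target − a_3·(cos φ, sin φ) = (-6.0000, -3.4640)
cos θ_2 = (47.9993−4²−8²)/(2·4·8) = -0.5000; θ_2 = 120.0007° (elbow-up)
β = atan2(-3.4640,-6.0000) = -150.0007°; ψ = atan2(6.9282,-0.0001) = 90.0007°
θ_1 = β − ψ = -240.0015°
θ_3 = φ − θ_1 − θ_2 = -149.9993° (wrapped to (-180°,180°])

119.999 120.001 -149.999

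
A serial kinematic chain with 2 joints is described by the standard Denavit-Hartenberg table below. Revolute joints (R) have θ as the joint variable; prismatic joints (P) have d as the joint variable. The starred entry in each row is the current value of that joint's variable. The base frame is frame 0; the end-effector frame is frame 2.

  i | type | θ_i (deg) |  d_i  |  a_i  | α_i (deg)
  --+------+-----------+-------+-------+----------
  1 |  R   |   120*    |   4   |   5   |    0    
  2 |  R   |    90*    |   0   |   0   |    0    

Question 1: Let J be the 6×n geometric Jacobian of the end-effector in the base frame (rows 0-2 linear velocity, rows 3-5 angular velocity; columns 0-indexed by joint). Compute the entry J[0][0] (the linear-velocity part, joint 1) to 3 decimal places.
axis z_0 = ẑ; lever o_n−o_0 = (-2.5000,4.3301,4.0000)
cross product → J_v[:, 0] = (-4.3301,-2.5000,0.0000)
J_ω[:, 0] = z_0
entry J[0][0] = -4.3301

-4.330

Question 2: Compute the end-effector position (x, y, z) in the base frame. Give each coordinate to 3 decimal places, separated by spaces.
after link 1: o_1 = (-2.5000, 4.3301, 4.0000)
after link 2: o_2 = (-2.5000, 4.3301, 4.0000)

-2.500 4.330 4.000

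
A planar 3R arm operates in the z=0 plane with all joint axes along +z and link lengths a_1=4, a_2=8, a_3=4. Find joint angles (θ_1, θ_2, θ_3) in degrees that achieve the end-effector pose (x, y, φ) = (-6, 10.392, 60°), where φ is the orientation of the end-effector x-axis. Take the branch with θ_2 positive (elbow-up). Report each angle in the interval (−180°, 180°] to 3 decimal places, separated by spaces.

wrist centre = target − a_3·(cos φ, sin φ) = (-8.0000, 6.9279)
cos θ_2 = (111.9958−4²−8²)/(2·4·8) = 0.4999; θ_2 = 60.0044° (elbow-up)
β = atan2(6.9279,-8.0000) = 139.1079°; ψ = atan2(6.9285,7.9995) = 40.8965°
θ_1 = β − ψ = 98.2113°
θ_3 = φ − θ_1 − θ_2 = -98.2157° (wrapped to (-180°,180°])

98.211 60.004 -98.216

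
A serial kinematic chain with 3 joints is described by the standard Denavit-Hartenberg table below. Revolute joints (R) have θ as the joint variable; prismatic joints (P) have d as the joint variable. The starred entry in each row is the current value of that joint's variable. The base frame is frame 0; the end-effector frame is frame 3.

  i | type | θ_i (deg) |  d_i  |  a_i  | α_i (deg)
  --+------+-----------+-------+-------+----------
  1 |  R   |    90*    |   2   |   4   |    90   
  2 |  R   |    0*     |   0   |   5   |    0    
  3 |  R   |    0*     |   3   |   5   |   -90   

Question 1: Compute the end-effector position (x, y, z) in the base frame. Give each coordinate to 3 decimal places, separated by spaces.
3.000 14.000 2.000

after link 1: o_1 = (0.0000, 4.0000, 2.0000)
after link 2: o_2 = (0.0000, 9.0000, 2.0000)
after link 3: o_3 = (3.0000, 14.0000, 2.0000)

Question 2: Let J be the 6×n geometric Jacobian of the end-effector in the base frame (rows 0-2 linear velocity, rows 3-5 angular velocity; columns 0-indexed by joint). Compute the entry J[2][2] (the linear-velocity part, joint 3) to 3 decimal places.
axis z_2 = (1.0000,-0.0000,0.0000); lever o_n−o_2 = (3.0000,5.0000,0.0000)
cross product → J_v[:, 2] = (-0.0000,0.0000,5.0000)
J_ω[:, 2] = z_2
entry J[2][2] = 5.0000

5.000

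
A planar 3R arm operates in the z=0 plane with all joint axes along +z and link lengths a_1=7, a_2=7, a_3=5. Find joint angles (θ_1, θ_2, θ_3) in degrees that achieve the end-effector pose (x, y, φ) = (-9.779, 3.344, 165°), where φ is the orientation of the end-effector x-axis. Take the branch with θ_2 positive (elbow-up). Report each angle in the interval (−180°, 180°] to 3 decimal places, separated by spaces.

wrist centre = target − a_3·(cos φ, sin φ) = (-4.9494, 2.0499)
cos θ_2 = (28.6984−7²−7²)/(2·7·7) = -0.7072; θ_2 = 135.0043° (elbow-up)
β = atan2(2.0499,-4.9494) = 157.5019°; ψ = atan2(4.9494,2.0499) = 67.5021°
θ_1 = β − ψ = 89.9998°
θ_3 = φ − θ_1 − θ_2 = -60.0040° (wrapped to (-180°,180°])

90.000 135.004 -60.004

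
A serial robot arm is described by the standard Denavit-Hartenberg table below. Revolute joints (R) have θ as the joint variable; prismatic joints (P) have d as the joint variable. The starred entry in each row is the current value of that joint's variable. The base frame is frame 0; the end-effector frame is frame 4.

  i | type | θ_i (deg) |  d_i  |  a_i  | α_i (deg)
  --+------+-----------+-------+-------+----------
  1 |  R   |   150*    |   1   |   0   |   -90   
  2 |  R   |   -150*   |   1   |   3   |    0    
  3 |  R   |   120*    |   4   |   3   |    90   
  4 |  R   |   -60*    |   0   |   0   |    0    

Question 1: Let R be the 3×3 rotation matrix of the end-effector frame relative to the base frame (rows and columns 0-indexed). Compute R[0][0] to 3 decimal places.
0.058

End-effector x-axis (col 0 of R) = (0.0580,0.9665,0.2500)
R[0][0] = 0.0580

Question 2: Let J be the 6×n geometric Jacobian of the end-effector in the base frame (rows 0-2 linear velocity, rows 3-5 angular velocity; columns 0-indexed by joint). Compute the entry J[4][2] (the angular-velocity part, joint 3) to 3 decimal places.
axis z_2 = (-0.5000,-0.8660,0.0000); lever o_n−o_2 = (-4.2500,-2.1651,1.5000)
cross product → J_v[:, 2] = (-1.2990,0.7500,-2.5981)
J_ω[:, 2] = z_2
entry J[4][2] = -0.8660

-0.866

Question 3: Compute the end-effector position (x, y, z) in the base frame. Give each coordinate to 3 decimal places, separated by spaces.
-2.500 -4.330 4.000

after link 1: o_1 = (0.0000, 0.0000, 1.0000)
after link 2: o_2 = (1.7500, -2.1651, 2.5000)
after link 3: o_3 = (-2.5000, -4.3301, 4.0000)
after link 4: o_4 = (-2.5000, -4.3301, 4.0000)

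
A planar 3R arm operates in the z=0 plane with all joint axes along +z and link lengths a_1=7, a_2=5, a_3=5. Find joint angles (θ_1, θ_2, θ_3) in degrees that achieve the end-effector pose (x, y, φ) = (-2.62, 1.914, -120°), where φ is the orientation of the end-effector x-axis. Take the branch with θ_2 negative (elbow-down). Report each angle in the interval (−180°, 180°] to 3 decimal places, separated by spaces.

134.998 -119.997 -135.002

wrist centre = target − a_3·(cos φ, sin φ) = (-0.1200, 6.2441)
cos θ_2 = (39.0035−7²−5²)/(2·7·5) = -0.4999; θ_2 = -119.9967° (elbow-down)
β = atan2(6.2441,-0.1200) = 91.1010°; ψ = atan2(-4.3303,4.5003) = -43.8972°
θ_1 = β − ψ = 134.9982°
θ_3 = φ − θ_1 − θ_2 = -135.0016° (wrapped to (-180°,180°])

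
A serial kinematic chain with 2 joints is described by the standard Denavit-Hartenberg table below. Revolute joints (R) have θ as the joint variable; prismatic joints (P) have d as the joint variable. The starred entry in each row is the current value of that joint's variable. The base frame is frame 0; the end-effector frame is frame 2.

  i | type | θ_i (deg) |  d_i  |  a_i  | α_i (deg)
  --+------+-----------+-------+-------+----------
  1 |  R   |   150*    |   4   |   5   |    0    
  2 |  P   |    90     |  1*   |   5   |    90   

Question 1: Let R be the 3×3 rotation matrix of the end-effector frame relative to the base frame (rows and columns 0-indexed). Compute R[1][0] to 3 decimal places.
End-effector x-axis (col 0 of R) = (-0.5000,-0.8660,0.0000)
R[1][0] = -0.8660

-0.866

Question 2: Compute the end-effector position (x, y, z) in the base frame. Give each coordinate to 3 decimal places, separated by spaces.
after link 1: o_1 = (-4.3301, 2.5000, 4.0000)
after link 2: o_2 = (-6.8301, -1.8301, 5.0000)

-6.830 -1.830 5.000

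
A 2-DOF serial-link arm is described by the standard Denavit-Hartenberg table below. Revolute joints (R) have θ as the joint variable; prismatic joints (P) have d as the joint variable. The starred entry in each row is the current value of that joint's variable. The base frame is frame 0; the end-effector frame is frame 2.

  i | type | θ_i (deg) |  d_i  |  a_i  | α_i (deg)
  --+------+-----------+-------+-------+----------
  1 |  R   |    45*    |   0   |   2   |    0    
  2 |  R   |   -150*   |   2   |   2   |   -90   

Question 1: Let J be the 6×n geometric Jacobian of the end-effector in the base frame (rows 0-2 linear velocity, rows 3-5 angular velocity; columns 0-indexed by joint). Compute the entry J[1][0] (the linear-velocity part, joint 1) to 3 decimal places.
axis z_0 = ẑ; lever o_n−o_0 = (0.8966,-0.5176,2.0000)
cross product → J_v[:, 0] = (0.5176,0.8966,-0.0000)
J_ω[:, 0] = z_0
entry J[1][0] = 0.8966

0.897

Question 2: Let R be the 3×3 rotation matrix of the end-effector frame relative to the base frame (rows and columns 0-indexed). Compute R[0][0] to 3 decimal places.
End-effector x-axis (col 0 of R) = (-0.2588,-0.9659,0.0000)
R[0][0] = -0.2588

-0.259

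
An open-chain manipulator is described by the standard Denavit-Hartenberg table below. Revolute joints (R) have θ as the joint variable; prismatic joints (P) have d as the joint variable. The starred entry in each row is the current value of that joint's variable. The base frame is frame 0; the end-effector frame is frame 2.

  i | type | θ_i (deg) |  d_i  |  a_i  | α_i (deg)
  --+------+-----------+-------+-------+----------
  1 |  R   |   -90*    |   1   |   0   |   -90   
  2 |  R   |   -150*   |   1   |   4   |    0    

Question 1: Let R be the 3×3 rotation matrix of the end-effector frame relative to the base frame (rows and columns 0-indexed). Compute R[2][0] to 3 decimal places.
0.500

End-effector x-axis (col 0 of R) = (-0.0000,0.8660,0.5000)
R[2][0] = 0.5000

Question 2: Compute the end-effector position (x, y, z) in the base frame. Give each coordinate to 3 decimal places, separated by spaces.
1.000 3.464 3.000

after link 1: o_1 = (0.0000, 0.0000, 1.0000)
after link 2: o_2 = (1.0000, 3.4641, 3.0000)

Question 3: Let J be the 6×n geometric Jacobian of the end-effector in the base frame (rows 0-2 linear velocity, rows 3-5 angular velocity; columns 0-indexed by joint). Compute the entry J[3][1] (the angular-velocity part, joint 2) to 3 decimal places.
axis z_1 = (1.0000,0.0000,0.0000); lever o_n−o_1 = (1.0000,3.4641,2.0000)
cross product → J_v[:, 1] = (-0.0000,-2.0000,3.4641)
J_ω[:, 1] = z_1
entry J[3][1] = 1.0000

1.000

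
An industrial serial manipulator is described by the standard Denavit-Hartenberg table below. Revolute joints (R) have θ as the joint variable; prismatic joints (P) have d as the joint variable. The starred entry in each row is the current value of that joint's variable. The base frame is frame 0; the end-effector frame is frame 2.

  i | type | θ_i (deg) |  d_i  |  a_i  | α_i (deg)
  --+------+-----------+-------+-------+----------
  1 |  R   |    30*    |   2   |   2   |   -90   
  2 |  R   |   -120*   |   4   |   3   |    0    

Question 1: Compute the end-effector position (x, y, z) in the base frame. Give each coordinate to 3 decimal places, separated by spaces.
-1.567 3.714 4.598

after link 1: o_1 = (1.7321, 1.0000, 2.0000)
after link 2: o_2 = (-1.5670, 3.7141, 4.5981)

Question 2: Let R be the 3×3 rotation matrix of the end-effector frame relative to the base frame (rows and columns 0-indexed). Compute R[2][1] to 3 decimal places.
0.500

End-effector y-axis (col 1 of R) = (0.7500,0.4330,0.5000)
R[2][1] = 0.5000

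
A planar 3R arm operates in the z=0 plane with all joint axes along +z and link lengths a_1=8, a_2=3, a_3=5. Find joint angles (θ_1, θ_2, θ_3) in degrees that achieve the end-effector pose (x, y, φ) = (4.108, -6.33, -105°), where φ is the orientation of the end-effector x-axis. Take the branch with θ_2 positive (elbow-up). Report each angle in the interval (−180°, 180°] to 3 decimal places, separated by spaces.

-31.044 149.993 136.051

wrist centre = target − a_3·(cos φ, sin φ) = (5.4021, -1.5004)
cos θ_2 = (31.4337−8²−3²)/(2·8·3) = -0.8660; θ_2 = 149.9929° (elbow-up)
β = atan2(-1.5004,5.4021) = -15.5220°; ψ = atan2(1.5003,5.4021) = 15.5215°
θ_1 = β − ψ = -31.0435°
θ_3 = φ − θ_1 − θ_2 = 136.0506° (wrapped to (-180°,180°])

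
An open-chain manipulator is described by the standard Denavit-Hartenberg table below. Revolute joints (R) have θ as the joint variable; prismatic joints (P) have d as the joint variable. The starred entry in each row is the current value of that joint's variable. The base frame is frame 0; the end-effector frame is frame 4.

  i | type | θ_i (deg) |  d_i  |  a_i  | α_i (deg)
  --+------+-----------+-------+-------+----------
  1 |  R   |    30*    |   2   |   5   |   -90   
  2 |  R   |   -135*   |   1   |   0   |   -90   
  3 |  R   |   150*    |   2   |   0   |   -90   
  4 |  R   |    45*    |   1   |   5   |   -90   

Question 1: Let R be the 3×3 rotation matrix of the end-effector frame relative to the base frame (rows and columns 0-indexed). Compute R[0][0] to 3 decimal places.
0.119

End-effector x-axis (col 0 of R) = (0.1188,-0.3397,-0.9330)
R[0][0] = 0.1188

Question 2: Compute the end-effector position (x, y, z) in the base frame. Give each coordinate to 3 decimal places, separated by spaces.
after link 1: o_1 = (4.3301, 2.5000, 2.0000)
after link 2: o_2 = (3.8301, 3.3660, 2.0000)
after link 3: o_3 = (5.0549, 4.0731, 3.4142)
after link 4: o_4 = (5.5219, 3.3015, -1.6044)

5.522 3.302 -1.604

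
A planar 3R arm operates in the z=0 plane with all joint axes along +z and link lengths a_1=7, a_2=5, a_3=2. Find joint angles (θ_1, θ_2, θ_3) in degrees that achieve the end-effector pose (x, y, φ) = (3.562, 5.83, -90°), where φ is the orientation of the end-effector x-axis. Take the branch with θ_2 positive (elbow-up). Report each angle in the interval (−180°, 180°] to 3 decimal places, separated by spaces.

wrist centre = target − a_3·(cos φ, sin φ) = (3.5620, 7.8300)
cos θ_2 = (73.9967−7²−5²)/(2·7·5) = -0.0000; θ_2 = 90.0027° (elbow-up)
β = atan2(7.8300,3.5620) = 65.5384°; ψ = atan2(5.0000,6.9998) = 35.5386°
θ_1 = β − ψ = 29.9998°
θ_3 = φ − θ_1 − θ_2 = 149.9975° (wrapped to (-180°,180°])

30.000 90.003 149.998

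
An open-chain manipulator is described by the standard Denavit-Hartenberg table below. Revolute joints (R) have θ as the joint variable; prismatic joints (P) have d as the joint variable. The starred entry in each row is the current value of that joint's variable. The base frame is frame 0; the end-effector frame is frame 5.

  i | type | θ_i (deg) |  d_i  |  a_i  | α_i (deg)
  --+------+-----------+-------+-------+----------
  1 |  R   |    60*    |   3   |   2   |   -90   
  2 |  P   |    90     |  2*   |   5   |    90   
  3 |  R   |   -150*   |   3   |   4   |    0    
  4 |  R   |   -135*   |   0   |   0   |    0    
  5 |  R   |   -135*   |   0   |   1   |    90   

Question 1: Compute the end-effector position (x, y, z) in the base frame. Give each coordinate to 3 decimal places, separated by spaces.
3.250 3.897 0.964

after link 1: o_1 = (1.0000, 1.7321, 3.0000)
after link 2: o_2 = (-0.7321, 2.7321, -2.0000)
after link 3: o_3 = (2.5000, 4.3301, 1.4641)
after link 4: o_4 = (2.5000, 4.3301, 1.4641)
after link 5: o_5 = (3.2500, 3.8971, 0.9641)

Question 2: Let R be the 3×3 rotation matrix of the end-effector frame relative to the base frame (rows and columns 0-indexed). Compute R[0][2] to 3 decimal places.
0.433

End-effector z-axis (col 2 of R) = (0.4330,-0.2500,0.8660)
R[0][2] = 0.4330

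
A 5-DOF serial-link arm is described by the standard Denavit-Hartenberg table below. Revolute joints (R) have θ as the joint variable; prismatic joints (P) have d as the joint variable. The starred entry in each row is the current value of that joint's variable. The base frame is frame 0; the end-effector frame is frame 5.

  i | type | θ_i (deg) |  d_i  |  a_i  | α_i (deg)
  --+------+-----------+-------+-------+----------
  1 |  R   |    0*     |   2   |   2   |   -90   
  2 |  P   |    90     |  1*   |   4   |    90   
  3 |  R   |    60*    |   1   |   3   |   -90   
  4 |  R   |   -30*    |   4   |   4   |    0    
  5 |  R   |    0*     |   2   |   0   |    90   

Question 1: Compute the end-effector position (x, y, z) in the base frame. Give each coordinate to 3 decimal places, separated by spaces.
after link 1: o_1 = (2.0000, 0.0000, 2.0000)
after link 2: o_2 = (2.0000, 1.0000, -2.0000)
after link 3: o_3 = (3.0000, 3.5981, -3.5000)
after link 4: o_4 = (5.0000, 8.5981, -1.7679)
after link 5: o_5 = (5.0000, 9.5981, -0.0359)

5.000 9.598 -0.036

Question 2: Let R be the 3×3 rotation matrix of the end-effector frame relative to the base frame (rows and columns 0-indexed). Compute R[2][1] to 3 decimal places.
End-effector y-axis (col 1 of R) = (-0.0000,0.5000,0.8660)
R[2][1] = 0.8660

0.866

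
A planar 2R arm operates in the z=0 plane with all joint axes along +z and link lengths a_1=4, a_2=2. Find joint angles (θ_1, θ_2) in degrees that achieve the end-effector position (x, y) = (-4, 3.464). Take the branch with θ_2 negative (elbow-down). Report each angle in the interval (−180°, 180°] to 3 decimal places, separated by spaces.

cos θ_2 = (27.9993−4²−2²)/(2·4·2) = 0.5000; θ_2 = -60.0029° (elbow-down)
β = atan2(3.4640,-4.0000) = 139.1074°; ψ = atan2(-1.7321,4.9999) = -19.1074°
θ_1 = β − ψ = 158.2149°

158.215 -60.003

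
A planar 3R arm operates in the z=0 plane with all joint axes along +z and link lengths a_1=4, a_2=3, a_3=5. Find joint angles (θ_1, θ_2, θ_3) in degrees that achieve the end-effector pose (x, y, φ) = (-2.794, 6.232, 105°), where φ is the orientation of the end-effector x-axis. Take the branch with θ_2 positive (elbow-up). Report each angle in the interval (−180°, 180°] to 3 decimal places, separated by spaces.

wrist centre = target − a_3·(cos φ, sin φ) = (-1.4999, 1.4024)
cos θ_2 = (4.2164−4²−3²)/(2·4·3) = -0.8660; θ_2 = 149.9954° (elbow-up)
β = atan2(1.4024,-1.4999) = 136.9248°; ψ = atan2(1.5002,1.4020) = 46.9372°
θ_1 = β − ψ = 89.9875°
θ_3 = φ − θ_1 − θ_2 = -134.9829° (wrapped to (-180°,180°])

89.988 149.995 -134.983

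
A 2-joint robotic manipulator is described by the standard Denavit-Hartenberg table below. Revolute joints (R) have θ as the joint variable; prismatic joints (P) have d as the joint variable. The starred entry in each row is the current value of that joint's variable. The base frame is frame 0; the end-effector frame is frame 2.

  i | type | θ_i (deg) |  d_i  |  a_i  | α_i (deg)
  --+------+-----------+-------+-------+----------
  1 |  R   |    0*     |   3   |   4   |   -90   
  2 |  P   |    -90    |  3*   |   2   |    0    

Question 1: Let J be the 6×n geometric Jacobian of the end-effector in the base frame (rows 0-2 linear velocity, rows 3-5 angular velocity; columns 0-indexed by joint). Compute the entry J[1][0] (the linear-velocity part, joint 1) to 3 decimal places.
axis z_0 = ẑ; lever o_n−o_0 = (4.0000,3.0000,5.0000)
cross product → J_v[:, 0] = (-3.0000,4.0000,0.0000)
J_ω[:, 0] = z_0
entry J[1][0] = 4.0000

4.000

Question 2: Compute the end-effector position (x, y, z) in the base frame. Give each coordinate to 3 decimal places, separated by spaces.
4.000 3.000 5.000

after link 1: o_1 = (4.0000, 0.0000, 3.0000)
after link 2: o_2 = (4.0000, 3.0000, 5.0000)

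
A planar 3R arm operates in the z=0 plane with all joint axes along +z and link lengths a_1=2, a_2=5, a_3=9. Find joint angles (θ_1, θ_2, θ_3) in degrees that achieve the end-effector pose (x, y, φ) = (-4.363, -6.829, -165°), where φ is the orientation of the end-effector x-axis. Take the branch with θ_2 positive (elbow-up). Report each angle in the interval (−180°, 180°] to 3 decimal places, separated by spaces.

wrist centre = target − a_3·(cos φ, sin φ) = (4.3303, -4.4996)
cos θ_2 = (38.9984−2²−5²)/(2·2·5) = 0.4999; θ_2 = 60.0052° (elbow-up)
β = atan2(-4.4996,4.3303) = -46.0984°; ψ = atan2(4.3304,4.4996) = 43.9019°
θ_1 = β − ψ = -90.0003°
θ_3 = φ − θ_1 − θ_2 = -135.0049° (wrapped to (-180°,180°])

-90.000 60.005 -135.005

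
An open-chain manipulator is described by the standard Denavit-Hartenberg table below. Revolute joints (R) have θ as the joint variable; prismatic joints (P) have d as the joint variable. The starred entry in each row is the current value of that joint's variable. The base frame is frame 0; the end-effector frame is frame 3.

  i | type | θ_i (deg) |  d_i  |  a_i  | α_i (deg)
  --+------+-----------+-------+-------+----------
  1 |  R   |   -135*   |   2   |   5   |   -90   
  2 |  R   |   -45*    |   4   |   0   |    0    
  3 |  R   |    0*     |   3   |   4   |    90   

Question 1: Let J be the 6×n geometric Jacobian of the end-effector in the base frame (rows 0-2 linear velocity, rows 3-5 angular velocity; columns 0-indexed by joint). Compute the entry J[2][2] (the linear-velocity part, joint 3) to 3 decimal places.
axis z_2 = (0.7071,-0.7071,0.0000); lever o_n−o_2 = (0.1213,-4.1213,2.8284)
cross product → J_v[:, 2] = (-2.0000,-2.0000,-2.8284)
J_ω[:, 2] = z_2
entry J[2][2] = -2.8284

-2.828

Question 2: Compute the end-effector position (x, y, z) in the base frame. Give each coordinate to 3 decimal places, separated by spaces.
after link 1: o_1 = (-3.5355, -3.5355, 2.0000)
after link 2: o_2 = (-0.7071, -6.3640, 2.0000)
after link 3: o_3 = (-0.5858, -10.4853, 4.8284)

-0.586 -10.485 4.828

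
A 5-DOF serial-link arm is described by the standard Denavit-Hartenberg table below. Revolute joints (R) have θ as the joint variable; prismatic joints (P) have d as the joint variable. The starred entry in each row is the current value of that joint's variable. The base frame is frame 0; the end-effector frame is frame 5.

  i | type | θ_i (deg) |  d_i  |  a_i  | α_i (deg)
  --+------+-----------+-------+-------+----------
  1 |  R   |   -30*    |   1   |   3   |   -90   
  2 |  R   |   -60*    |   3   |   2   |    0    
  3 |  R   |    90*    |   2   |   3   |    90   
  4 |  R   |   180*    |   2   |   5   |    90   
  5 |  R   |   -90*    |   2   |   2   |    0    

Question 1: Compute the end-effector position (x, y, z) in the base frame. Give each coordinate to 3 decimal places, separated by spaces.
after link 1: o_1 = (2.5981, -1.5000, 1.0000)
after link 2: o_2 = (4.9641, 0.5981, 2.7321)
after link 3: o_3 = (8.2141, 1.0311, 1.2321)
after link 4: o_4 = (5.3301, 2.6962, 5.4641)
after link 5: o_5 = (5.4641, 4.9282, 3.7321)

5.464 4.928 3.732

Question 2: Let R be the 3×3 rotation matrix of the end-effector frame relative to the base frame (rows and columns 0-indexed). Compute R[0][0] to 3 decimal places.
-0.433

End-effector x-axis (col 0 of R) = (-0.4330,0.2500,-0.8660)
R[0][0] = -0.4330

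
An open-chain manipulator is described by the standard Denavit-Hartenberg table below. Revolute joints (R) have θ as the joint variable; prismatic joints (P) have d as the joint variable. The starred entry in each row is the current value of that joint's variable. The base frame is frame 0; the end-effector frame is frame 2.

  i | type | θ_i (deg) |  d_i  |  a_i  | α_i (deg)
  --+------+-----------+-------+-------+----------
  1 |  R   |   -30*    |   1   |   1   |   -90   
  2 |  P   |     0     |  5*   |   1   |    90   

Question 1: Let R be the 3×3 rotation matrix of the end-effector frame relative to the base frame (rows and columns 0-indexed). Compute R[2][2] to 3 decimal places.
End-effector z-axis (col 2 of R) = (0.0000,0.0000,1.0000)
R[2][2] = 1.0000

1.000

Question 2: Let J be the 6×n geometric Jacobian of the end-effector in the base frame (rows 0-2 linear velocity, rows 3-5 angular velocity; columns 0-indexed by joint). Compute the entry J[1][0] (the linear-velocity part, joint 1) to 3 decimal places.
axis z_0 = ẑ; lever o_n−o_0 = (4.2321,3.3301,1.0000)
cross product → J_v[:, 0] = (-3.3301,4.2321,0.0000)
J_ω[:, 0] = z_0
entry J[1][0] = 4.2321

4.232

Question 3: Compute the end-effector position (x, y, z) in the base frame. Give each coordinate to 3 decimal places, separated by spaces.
after link 1: o_1 = (0.8660, -0.5000, 1.0000)
after link 2: o_2 = (4.2321, 3.3301, 1.0000)

4.232 3.330 1.000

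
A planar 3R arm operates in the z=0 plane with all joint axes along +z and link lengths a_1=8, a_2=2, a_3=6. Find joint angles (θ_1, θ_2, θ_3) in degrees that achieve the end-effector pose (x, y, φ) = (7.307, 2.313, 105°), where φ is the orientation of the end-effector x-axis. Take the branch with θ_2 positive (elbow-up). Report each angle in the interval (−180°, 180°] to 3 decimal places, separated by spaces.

wrist centre = target − a_3·(cos φ, sin φ) = (8.8599, -3.4826)
cos θ_2 = (90.6263−8²−2²)/(2·8·2) = 0.7071; θ_2 = 45.0029° (elbow-up)
β = atan2(-3.4826,8.8599) = -21.4582°; ψ = atan2(1.4143,9.4141) = 8.5436°
θ_1 = β − ψ = -30.0019°
θ_3 = φ − θ_1 − θ_2 = 89.9990° (wrapped to (-180°,180°])

-30.002 45.003 89.999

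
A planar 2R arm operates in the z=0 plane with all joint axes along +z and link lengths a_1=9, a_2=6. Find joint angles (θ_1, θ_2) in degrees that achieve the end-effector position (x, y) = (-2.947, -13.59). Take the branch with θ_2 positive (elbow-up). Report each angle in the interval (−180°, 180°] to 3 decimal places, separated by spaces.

-119.998 44.996

cos θ_2 = (193.3729−9²−6²)/(2·9·6) = 0.7072; θ_2 = 44.9960° (elbow-up)
β = atan2(-13.5900,-2.9470) = -102.2352°; ψ = atan2(4.2423,13.2429) = 17.7627°
θ_1 = β − ψ = -119.9979°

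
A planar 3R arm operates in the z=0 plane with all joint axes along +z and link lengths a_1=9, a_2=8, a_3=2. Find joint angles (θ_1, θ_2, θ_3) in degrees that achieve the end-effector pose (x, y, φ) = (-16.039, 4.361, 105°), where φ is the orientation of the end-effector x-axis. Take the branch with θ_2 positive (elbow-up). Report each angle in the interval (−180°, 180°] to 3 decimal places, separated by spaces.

149.998 45.006 -90.004

wrist centre = target − a_3·(cos φ, sin φ) = (-15.5214, 2.4291)
cos θ_2 = (246.8134−9²−8²)/(2·9·8) = 0.7070; θ_2 = 45.0056° (elbow-up)
β = atan2(2.4291,-15.5214) = 171.1052°; ψ = atan2(5.6574,14.6563) = 21.1068°
θ_1 = β − ψ = 149.9983°
θ_3 = φ − θ_1 − θ_2 = -90.0039° (wrapped to (-180°,180°])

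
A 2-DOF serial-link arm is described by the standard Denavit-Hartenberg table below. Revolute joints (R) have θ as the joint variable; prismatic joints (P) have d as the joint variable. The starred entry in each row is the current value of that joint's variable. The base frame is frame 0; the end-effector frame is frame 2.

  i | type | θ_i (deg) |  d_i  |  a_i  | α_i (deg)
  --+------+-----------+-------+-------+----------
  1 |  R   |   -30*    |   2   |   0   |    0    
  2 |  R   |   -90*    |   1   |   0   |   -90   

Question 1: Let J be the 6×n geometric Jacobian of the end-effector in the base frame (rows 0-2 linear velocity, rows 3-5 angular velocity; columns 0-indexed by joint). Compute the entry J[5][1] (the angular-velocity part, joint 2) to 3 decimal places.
1.000

axis z_1 = (0.0000,0.0000,1.0000); lever o_n−o_1 = (0.0000,0.0000,1.0000)
cross product → J_v[:, 1] = (0.0000,0.0000,0.0000)
J_ω[:, 1] = z_1
entry J[5][1] = 1.0000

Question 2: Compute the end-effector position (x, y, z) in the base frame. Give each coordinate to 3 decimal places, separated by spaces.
0.000 0.000 3.000

after link 1: o_1 = (0.0000, 0.0000, 2.0000)
after link 2: o_2 = (0.0000, 0.0000, 3.0000)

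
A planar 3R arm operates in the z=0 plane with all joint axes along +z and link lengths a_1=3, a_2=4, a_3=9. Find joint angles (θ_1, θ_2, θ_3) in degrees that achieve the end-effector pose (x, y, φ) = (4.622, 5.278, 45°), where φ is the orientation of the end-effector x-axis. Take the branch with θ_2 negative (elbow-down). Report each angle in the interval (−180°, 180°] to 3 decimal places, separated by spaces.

-44.985 -150.008 -120.007

wrist centre = target − a_3·(cos φ, sin φ) = (-1.7420, -1.0860)
cos θ_2 = (4.2137−3²−4²)/(2·3·4) = -0.8661; θ_2 = -150.0079° (elbow-down)
β = atan2(-1.0860,-1.7420) = -148.0601°; ψ = atan2(-1.9995,-0.4644) = -103.0748°
θ_1 = β − ψ = -44.9853°
θ_3 = φ − θ_1 − θ_2 = -120.0069° (wrapped to (-180°,180°])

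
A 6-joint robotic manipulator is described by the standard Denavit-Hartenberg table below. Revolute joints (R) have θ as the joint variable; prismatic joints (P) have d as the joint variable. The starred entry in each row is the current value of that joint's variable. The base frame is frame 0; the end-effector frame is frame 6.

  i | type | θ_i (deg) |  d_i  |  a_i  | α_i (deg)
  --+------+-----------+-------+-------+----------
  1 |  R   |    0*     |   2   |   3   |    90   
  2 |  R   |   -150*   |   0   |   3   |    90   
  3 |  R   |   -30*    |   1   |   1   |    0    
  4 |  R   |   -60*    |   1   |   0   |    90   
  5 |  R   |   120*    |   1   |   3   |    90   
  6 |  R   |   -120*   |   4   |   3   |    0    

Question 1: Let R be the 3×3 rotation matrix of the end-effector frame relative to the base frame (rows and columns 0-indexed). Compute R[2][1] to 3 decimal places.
End-effector y-axis (col 1 of R) = (-0.8080,-0.4330,0.3995)
R[2][1] = 0.3995

0.400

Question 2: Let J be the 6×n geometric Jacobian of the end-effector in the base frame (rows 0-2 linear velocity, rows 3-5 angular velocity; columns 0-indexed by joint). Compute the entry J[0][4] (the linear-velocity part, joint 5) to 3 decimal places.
axis z_4 = (0.8660,0.0000,0.5000); lever o_n−o_4 = (-3.0335,2.7141,2.0580)
cross product → J_v[:, 4] = (-1.3571,-3.2990,2.3505)
J_ω[:, 4] = z_4
entry J[0][4] = -1.3571

-1.357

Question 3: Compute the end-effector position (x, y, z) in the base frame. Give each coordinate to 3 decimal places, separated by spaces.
-4.382 3.214 3.857

after link 1: o_1 = (3.0000, 0.0000, 2.0000)
after link 2: o_2 = (0.4019, -0.0000, 0.5000)
after link 3: o_3 = (-0.8481, 0.5000, 0.9330)
after link 4: o_4 = (-1.3481, 0.5000, 1.7990)
after link 5: o_5 = (-1.7811, -1.0000, 4.5490)
after link 6: o_6 = (-4.3816, 3.2141, 3.8571)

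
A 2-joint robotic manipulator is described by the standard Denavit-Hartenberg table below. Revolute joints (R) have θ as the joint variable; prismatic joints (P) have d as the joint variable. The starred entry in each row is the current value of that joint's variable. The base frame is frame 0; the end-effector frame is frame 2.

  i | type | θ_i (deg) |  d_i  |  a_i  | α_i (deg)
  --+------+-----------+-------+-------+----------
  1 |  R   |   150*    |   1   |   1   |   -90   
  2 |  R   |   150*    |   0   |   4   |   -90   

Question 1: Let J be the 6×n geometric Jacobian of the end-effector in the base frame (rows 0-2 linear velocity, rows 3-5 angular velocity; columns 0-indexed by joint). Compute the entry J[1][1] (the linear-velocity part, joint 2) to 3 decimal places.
-1.000

axis z_1 = (-0.5000,-0.8660,0.0000); lever o_n−o_1 = (3.0000,-1.7321,-2.0000)
cross product → J_v[:, 1] = (1.7321,-1.0000,3.4641)
J_ω[:, 1] = z_1
entry J[1][1] = -1.0000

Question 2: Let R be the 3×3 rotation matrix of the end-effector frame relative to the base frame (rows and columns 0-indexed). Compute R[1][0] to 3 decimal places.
-0.433

End-effector x-axis (col 0 of R) = (0.7500,-0.4330,-0.5000)
R[1][0] = -0.4330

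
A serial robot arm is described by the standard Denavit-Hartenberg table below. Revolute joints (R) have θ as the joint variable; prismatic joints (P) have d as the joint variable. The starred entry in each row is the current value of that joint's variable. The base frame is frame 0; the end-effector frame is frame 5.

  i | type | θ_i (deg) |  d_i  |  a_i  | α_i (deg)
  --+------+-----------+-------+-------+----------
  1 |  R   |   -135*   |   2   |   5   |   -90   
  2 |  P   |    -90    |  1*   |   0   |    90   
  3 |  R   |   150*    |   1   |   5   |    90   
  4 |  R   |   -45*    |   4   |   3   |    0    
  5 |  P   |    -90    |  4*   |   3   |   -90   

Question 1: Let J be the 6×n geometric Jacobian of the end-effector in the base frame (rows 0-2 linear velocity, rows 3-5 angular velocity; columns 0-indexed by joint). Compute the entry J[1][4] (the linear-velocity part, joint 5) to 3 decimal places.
-0.612

prismatic axis z_4 = (0.6124,-0.6124,0.5000)
J_v[:, 4] = z_4; J_ω[:, 4] = (0,0,0)
entry J[1][4] = -0.6124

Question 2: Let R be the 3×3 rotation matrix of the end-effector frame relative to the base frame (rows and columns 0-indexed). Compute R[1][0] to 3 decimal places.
-0.250

End-effector x-axis (col 0 of R) = (-0.7500,-0.2500,0.6124)
R[1][0] = -0.2500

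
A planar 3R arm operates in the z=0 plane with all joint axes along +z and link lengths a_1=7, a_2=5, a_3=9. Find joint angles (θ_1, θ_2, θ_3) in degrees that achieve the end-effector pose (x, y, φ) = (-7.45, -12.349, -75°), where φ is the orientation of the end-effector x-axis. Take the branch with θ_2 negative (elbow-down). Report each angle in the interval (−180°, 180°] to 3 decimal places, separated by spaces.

wrist centre = target − a_3·(cos φ, sin φ) = (-9.7794, -3.6557)
cos θ_2 = (109.0000−7²−5²)/(2·7·5) = 0.5000; θ_2 = -60.0000° (elbow-down)
β = atan2(-3.6557,-9.7794) = -159.5035°; ψ = atan2(-4.3301,9.5000) = -24.5036°
θ_1 = β − ψ = -134.9999°
θ_3 = φ − θ_1 − θ_2 = 119.9999° (wrapped to (-180°,180°])

-135.000 -60.000 120.000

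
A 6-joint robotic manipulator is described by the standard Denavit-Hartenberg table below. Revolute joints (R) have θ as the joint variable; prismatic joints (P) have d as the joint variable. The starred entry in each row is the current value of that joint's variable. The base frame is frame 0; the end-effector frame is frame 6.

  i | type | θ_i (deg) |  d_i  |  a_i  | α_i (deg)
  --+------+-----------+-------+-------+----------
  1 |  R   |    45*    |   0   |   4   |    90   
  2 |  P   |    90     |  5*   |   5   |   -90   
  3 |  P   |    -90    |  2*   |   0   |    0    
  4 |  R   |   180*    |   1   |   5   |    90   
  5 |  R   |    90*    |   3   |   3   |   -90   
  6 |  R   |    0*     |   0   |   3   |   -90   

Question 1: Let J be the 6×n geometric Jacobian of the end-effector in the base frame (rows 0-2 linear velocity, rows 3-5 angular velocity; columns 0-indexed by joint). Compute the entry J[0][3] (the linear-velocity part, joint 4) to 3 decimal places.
axis z_3 = (-0.7071,-0.7071,0.0000); lever o_n−o_3 = (-8.4853,-1.4142,3.0000)
cross product → J_v[:, 3] = (-2.1213,2.1213,-5.0000)
J_ω[:, 3] = z_3
entry J[0][3] = -2.1213

-2.121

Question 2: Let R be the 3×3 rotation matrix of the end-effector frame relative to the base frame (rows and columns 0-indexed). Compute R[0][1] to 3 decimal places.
-0.707

End-effector y-axis (col 1 of R) = (-0.7071,0.7071,-0.0000)
R[0][1] = -0.7071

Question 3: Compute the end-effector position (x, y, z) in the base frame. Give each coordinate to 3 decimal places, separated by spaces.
-3.536 -3.536 8.000

after link 1: o_1 = (2.8284, 2.8284, 0.0000)
after link 2: o_2 = (6.3640, -0.7071, 5.0000)
after link 3: o_3 = (4.9497, -2.1213, 5.0000)
after link 4: o_4 = (0.7071, 0.7071, 5.0000)
after link 5: o_5 = (-1.4142, -1.4142, 8.0000)
after link 6: o_6 = (-3.5355, -3.5355, 8.0000)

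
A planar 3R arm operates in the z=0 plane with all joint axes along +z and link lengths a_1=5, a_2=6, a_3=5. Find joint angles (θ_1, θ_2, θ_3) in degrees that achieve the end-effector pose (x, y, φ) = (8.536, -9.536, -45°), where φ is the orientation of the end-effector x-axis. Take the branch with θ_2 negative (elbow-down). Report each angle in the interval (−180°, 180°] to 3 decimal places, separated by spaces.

-0.005 -89.990 44.996

wrist centre = target − a_3·(cos φ, sin φ) = (5.0005, -6.0005)
cos θ_2 = (61.0103−5²−6²)/(2·5·6) = 0.0002; θ_2 = -89.9902° (elbow-down)
β = atan2(-6.0005,5.0005) = -50.1940°; ψ = atan2(-6.0000,5.0010) = -50.1886°
θ_1 = β − ψ = -0.0053°
θ_3 = φ − θ_1 − θ_2 = 44.9955° (wrapped to (-180°,180°])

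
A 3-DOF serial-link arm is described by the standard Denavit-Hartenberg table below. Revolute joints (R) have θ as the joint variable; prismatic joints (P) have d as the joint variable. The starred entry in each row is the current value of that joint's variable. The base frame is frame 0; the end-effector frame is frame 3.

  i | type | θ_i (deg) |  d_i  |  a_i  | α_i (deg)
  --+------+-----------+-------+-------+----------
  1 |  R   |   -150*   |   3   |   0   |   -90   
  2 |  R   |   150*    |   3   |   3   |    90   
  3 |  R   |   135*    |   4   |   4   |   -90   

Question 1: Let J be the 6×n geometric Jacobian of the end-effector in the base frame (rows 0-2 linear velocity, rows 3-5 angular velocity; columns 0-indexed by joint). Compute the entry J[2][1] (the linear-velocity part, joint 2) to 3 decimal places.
-1.851

axis z_1 = (0.5000,-0.8660,0.0000); lever o_n−o_1 = (1.3108,-5.9733,-3.5499)
cross product → J_v[:, 1] = (3.0743,1.7749,-1.8514)
J_ω[:, 1] = z_1
entry J[2][1] = -1.8514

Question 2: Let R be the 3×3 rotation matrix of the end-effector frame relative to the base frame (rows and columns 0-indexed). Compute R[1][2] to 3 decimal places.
End-effector z-axis (col 2 of R) = (-0.8839,0.3062,0.3536)
R[1][2] = 0.3062

0.306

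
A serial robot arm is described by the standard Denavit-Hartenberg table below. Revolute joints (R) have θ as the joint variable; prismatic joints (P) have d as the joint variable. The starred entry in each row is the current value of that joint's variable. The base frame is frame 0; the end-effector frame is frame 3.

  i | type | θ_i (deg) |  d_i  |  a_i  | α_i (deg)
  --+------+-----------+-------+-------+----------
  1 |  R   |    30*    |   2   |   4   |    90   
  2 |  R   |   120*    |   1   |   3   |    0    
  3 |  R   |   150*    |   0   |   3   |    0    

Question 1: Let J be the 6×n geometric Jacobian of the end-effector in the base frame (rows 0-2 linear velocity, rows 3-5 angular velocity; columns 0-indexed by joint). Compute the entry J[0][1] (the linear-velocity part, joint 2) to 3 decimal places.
0.348

axis z_1 = (0.5000,-0.8660,0.0000); lever o_n−o_1 = (-0.7990,-1.6160,-0.4019)
cross product → J_v[:, 1] = (0.3481,0.2010,-1.5000)
J_ω[:, 1] = z_1
entry J[0][1] = 0.3481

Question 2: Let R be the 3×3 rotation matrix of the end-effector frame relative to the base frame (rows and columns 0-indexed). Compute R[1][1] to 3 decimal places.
End-effector y-axis (col 1 of R) = (0.8660,0.5000,-0.0000)
R[1][1] = 0.5000

0.500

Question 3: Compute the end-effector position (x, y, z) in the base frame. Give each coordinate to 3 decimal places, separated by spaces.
2.665 0.384 1.598

after link 1: o_1 = (3.4641, 2.0000, 2.0000)
after link 2: o_2 = (2.6651, 0.3840, 4.5981)
after link 3: o_3 = (2.6651, 0.3840, 1.5981)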